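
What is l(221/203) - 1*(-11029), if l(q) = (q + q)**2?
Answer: 454689425/41209 ≈ 11034.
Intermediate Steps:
l(q) = 4*q**2 (l(q) = (2*q)**2 = 4*q**2)
l(221/203) - 1*(-11029) = 4*(221/203)**2 - 1*(-11029) = 4*(221*(1/203))**2 + 11029 = 4*(221/203)**2 + 11029 = 4*(48841/41209) + 11029 = 195364/41209 + 11029 = 454689425/41209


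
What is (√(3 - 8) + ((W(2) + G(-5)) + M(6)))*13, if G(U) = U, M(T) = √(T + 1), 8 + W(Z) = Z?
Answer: -143 + 13*√7 + 13*I*√5 ≈ -108.61 + 29.069*I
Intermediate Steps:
W(Z) = -8 + Z
M(T) = √(1 + T)
(√(3 - 8) + ((W(2) + G(-5)) + M(6)))*13 = (√(3 - 8) + (((-8 + 2) - 5) + √(1 + 6)))*13 = (√(-5) + ((-6 - 5) + √7))*13 = (I*√5 + (-11 + √7))*13 = (-11 + √7 + I*√5)*13 = -143 + 13*√7 + 13*I*√5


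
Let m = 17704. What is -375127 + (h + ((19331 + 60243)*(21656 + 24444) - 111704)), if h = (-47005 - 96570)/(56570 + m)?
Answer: 272427715594331/74274 ≈ 3.6679e+9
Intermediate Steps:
h = -143575/74274 (h = (-47005 - 96570)/(56570 + 17704) = -143575/74274 ≈ -1.9330)
-375127 + (h + ((19331 + 60243)*(21656 + 24444) - 111704)) = -375127 + (-143575/74274 + ((19331 + 60243)*(21656 + 24444) - 111704)) = -375127 + (-143575/74274 + (79574*46100 - 111704)) = -375127 + (-143575/74274 + (3668361400 - 111704)) = -375127 + (-143575/74274 + 3668249696) = -375127 + 272455577777129/74274 = 272427715594331/74274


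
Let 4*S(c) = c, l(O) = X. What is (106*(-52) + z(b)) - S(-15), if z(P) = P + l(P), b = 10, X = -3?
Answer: -22005/4 ≈ -5501.3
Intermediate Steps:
l(O) = -3
S(c) = c/4
z(P) = -3 + P (z(P) = P - 3 = -3 + P)
(106*(-52) + z(b)) - S(-15) = (106*(-52) + (-3 + 10)) - (-15)/4 = (-5512 + 7) - 1*(-15/4) = -5505 + 15/4 = -22005/4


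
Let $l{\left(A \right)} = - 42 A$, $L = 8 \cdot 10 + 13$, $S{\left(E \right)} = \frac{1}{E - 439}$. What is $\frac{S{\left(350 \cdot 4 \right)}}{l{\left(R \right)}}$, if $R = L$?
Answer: $- \frac{1}{3753666} \approx -2.6641 \cdot 10^{-7}$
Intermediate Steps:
$S{\left(E \right)} = \frac{1}{-439 + E}$
$L = 93$ ($L = 80 + 13 = 93$)
$R = 93$
$\frac{S{\left(350 \cdot 4 \right)}}{l{\left(R \right)}} = \frac{1}{\left(-439 + 350 \cdot 4\right) \left(\left(-42\right) 93\right)} = \frac{1}{\left(-439 + 1400\right) \left(-3906\right)} = \frac{1}{961} \left(- \frac{1}{3906}\right) = - \frac{1}{3753666}$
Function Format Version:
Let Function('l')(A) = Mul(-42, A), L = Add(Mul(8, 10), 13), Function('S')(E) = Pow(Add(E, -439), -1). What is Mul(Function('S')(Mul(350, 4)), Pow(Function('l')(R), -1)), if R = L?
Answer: Rational(-1, 3753666) ≈ -2.6641e-7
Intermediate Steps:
Function('S')(E) = Pow(Add(-439, E), -1)
L = 93 (L = Add(80, 13) = 93)
R = 93
Mul(Function('S')(Mul(350, 4)), Pow(Function('l')(R), -1)) = Mul(Pow(Add(-439, Mul(350, 4)), -1), Pow(Mul(-42, 93), -1)) = Mul(Pow(Add(-439, 1400), -1), Pow(-3906, -1)) = Mul(Pow(961, -1), Rational(-1, 3906)) = Mul(Rational(1, 961), Rational(-1, 3906)) = Rational(-1, 3753666)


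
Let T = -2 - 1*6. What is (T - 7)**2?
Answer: 225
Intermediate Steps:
T = -8 (T = -2 - 6 = -8)
(T - 7)**2 = (-8 - 7)**2 = (-15)**2 = 225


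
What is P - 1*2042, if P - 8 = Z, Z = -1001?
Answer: -3035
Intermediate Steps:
P = -993 (P = 8 - 1001 = -993)
P - 1*2042 = -993 - 1*2042 = -993 - 2042 = -3035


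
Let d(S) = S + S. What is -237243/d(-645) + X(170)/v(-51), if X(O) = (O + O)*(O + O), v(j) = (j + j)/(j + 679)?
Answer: -917898757/1290 ≈ -7.1155e+5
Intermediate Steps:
v(j) = 2*j/(679 + j) (v(j) = (2*j)/(679 + j) = 2*j/(679 + j))
X(O) = 4*O**2 (X(O) = (2*O)*(2*O) = 4*O**2)
d(S) = 2*S
-237243/d(-645) + X(170)/v(-51) = -237243/(2*(-645)) + (4*170**2)/((2*(-51)/(679 - 51))) = -237243/(-1290) + (4*28900)/((2*(-51)/628)) = -237243*(-1/1290) + 115600/((2*(-51)*(1/628))) = 79081/430 + 115600/(-51/314) = 79081/430 + 115600*(-314/51) = 79081/430 - 2135200/3 = -917898757/1290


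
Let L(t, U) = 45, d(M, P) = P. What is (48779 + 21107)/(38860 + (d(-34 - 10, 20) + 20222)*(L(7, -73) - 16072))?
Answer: -34943/162189837 ≈ -0.00021545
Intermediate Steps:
(48779 + 21107)/(38860 + (d(-34 - 10, 20) + 20222)*(L(7, -73) - 16072)) = (48779 + 21107)/(38860 + (20 + 20222)*(45 - 16072)) = 69886/(38860 + 20242*(-16027)) = 69886/(38860 - 324418534) = 69886/(-324379674) = 69886*(-1/324379674) = -34943/162189837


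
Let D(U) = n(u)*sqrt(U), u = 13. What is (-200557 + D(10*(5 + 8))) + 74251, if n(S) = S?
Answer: -126306 + 13*sqrt(130) ≈ -1.2616e+5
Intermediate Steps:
D(U) = 13*sqrt(U)
(-200557 + D(10*(5 + 8))) + 74251 = (-200557 + 13*sqrt(10*(5 + 8))) + 74251 = (-200557 + 13*sqrt(10*13)) + 74251 = (-200557 + 13*sqrt(130)) + 74251 = -126306 + 13*sqrt(130)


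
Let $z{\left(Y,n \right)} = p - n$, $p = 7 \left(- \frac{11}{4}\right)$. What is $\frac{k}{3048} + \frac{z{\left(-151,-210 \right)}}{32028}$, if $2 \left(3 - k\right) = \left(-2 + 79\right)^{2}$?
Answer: $- \frac{7855793}{8135112} \approx -0.96566$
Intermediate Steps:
$k = - \frac{5923}{2}$ ($k = 3 - \frac{\left(-2 + 79\right)^{2}}{2} = 3 - \frac{77^{2}}{2} = 3 - \frac{5929}{2} = - \frac{5923}{2} \approx -2961.5$)
$p = - \frac{77}{4}$ ($p = 7 \left(\left(-11\right) \frac{1}{4}\right) = 7 \left(- \frac{11}{4}\right) = - \frac{77}{4} \approx -19.25$)
$z{\left(Y,n \right)} = - \frac{77}{4} - n$
$\frac{k}{3048} + \frac{z{\left(-151,-210 \right)}}{32028} = - \frac{5923}{2 \cdot 3048} + \frac{- \frac{77}{4} - -210}{32028} = \left(- \frac{5923}{2}\right) \frac{1}{3048} + \left(- \frac{77}{4} + 210\right) \frac{1}{32028} = - \frac{5923}{6096} + \frac{763}{4} \cdot \frac{1}{32028} = - \frac{5923}{6096} + \frac{763}{128112} = - \frac{7855793}{8135112}$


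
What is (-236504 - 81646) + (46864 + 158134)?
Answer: -113152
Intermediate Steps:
(-236504 - 81646) + (46864 + 158134) = -318150 + 204998 = -113152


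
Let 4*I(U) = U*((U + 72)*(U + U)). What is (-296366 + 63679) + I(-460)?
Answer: -41283087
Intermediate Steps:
I(U) = U**2*(72 + U)/2 (I(U) = (U*((U + 72)*(U + U)))/4 = (U*((72 + U)*(2*U)))/4 = (U*(2*U*(72 + U)))/4 = (2*U**2*(72 + U))/4 = U**2*(72 + U)/2)
(-296366 + 63679) + I(-460) = (-296366 + 63679) + (1/2)*(-460)**2*(72 - 460) = -232687 + (1/2)*211600*(-388) = -232687 - 41050400 = -41283087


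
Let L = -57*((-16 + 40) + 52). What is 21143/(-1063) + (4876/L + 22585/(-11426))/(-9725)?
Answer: -2544321166578163/127922091337650 ≈ -19.890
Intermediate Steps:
L = -4332 (L = -57*(24 + 52) = -57*76 = -4332)
21143/(-1063) + (4876/L + 22585/(-11426))/(-9725) = 21143/(-1063) + (4876/(-4332) + 22585/(-11426))/(-9725) = 21143*(-1/1063) + (4876*(-1/4332) + 22585*(-1/11426))*(-1/9725) = -21143/1063 + (-1219/1083 - 22585/11426)*(-1/9725) = -21143/1063 - 38387849/12374358*(-1/9725) = -21143/1063 + 38387849/120340631550 = -2544321166578163/127922091337650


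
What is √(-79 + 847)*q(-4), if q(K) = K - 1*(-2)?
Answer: -32*√3 ≈ -55.426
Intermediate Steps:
q(K) = 2 + K (q(K) = K + 2 = 2 + K)
√(-79 + 847)*q(-4) = √(-79 + 847)*(2 - 4) = √768*(-2) = (16*√3)*(-2) = -32*√3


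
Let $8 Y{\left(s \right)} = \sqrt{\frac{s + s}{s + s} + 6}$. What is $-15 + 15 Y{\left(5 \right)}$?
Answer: $-15 + \frac{15 \sqrt{7}}{8} \approx -10.039$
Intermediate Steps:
$Y{\left(s \right)} = \frac{\sqrt{7}}{8}$ ($Y{\left(s \right)} = \frac{\sqrt{\frac{s + s}{s + s} + 6}}{8} = \frac{\sqrt{\frac{2 s}{2 s} + 6}}{8} = \frac{\sqrt{2 s \frac{1}{2 s} + 6}}{8} = \frac{\sqrt{1 + 6}}{8} = \frac{\sqrt{7}}{8}$)
$-15 + 15 Y{\left(5 \right)} = -15 + 15 \frac{\sqrt{7}}{8} = -15 + \frac{15 \sqrt{7}}{8}$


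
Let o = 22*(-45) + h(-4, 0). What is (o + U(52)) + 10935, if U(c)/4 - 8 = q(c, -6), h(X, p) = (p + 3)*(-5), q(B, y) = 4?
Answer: 9978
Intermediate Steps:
h(X, p) = -15 - 5*p (h(X, p) = (3 + p)*(-5) = -15 - 5*p)
o = -1005 (o = 22*(-45) + (-15 - 5*0) = -990 + (-15 + 0) = -990 - 15 = -1005)
U(c) = 48 (U(c) = 32 + 4*4 = 32 + 16 = 48)
(o + U(52)) + 10935 = (-1005 + 48) + 10935 = -957 + 10935 = 9978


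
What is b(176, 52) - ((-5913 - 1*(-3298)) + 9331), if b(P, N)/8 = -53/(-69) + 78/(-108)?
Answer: -1390136/207 ≈ -6715.6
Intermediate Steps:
b(P, N) = 76/207 (b(P, N) = 8*(-53/(-69) + 78/(-108)) = 8*(-53*(-1/69) + 78*(-1/108)) = 8*(53/69 - 13/18) = 8*(19/414) = 76/207)
b(176, 52) - ((-5913 - 1*(-3298)) + 9331) = 76/207 - ((-5913 - 1*(-3298)) + 9331) = 76/207 - ((-5913 + 3298) + 9331) = 76/207 - (-2615 + 9331) = 76/207 - 1*6716 = 76/207 - 6716 = -1390136/207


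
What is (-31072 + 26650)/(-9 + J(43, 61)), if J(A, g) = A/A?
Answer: 2211/4 ≈ 552.75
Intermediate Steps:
J(A, g) = 1
(-31072 + 26650)/(-9 + J(43, 61)) = (-31072 + 26650)/(-9 + 1) = -4422/(-8) = -4422*(-⅛) = 2211/4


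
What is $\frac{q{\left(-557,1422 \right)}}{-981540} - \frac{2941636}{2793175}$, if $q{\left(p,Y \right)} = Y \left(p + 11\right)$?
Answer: $- \frac{570380009}{2175883325} \approx -0.26214$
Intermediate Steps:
$q{\left(p,Y \right)} = Y \left(11 + p\right)$
$\frac{q{\left(-557,1422 \right)}}{-981540} - \frac{2941636}{2793175} = \frac{1422 \left(11 - 557\right)}{-981540} - \frac{2941636}{2793175} = 1422 \left(-546\right) \left(- \frac{1}{981540}\right) - \frac{2941636}{2793175} = \left(-776412\right) \left(- \frac{1}{981540}\right) - \frac{2941636}{2793175} = \frac{3081}{3895} - \frac{2941636}{2793175} = - \frac{570380009}{2175883325}$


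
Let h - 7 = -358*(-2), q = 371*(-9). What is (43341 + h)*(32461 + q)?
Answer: 1283231808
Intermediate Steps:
q = -3339
h = 723 (h = 7 - 358*(-2) = 7 + 716 = 723)
(43341 + h)*(32461 + q) = (43341 + 723)*(32461 - 3339) = 44064*29122 = 1283231808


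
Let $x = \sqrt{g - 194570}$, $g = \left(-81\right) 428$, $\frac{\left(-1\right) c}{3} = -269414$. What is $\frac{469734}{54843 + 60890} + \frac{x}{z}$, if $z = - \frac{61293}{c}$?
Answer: $\frac{469734}{115733} - \frac{269414 i \sqrt{229238}}{20431} \approx 4.0588 - 6313.6 i$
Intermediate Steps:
$c = 808242$ ($c = \left(-3\right) \left(-269414\right) = 808242$)
$g = -34668$
$z = - \frac{20431}{269414}$ ($z = - \frac{61293}{808242} = \left(-61293\right) \frac{1}{808242} = - \frac{20431}{269414} \approx -0.075835$)
$x = i \sqrt{229238}$ ($x = \sqrt{-34668 - 194570} = \sqrt{-229238} = i \sqrt{229238} \approx 478.79 i$)
$\frac{469734}{54843 + 60890} + \frac{x}{z} = \frac{469734}{54843 + 60890} + \frac{i \sqrt{229238}}{- \frac{20431}{269414}} = \frac{469734}{115733} + i \sqrt{229238} \left(- \frac{269414}{20431}\right) = 469734 \cdot \frac{1}{115733} - \frac{269414 i \sqrt{229238}}{20431} = \frac{469734}{115733} - \frac{269414 i \sqrt{229238}}{20431}$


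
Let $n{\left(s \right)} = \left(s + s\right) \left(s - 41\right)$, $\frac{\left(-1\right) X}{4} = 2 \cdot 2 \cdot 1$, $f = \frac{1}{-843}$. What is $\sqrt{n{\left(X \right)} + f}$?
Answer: $\frac{\sqrt{1296222933}}{843} \approx 42.708$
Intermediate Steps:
$f = - \frac{1}{843} \approx -0.0011862$
$X = -16$ ($X = - 4 \cdot 2 \cdot 2 \cdot 1 = - 4 \cdot 4 \cdot 1 = \left(-4\right) 4 = -16$)
$n{\left(s \right)} = 2 s \left(-41 + s\right)$
$\sqrt{n{\left(X \right)} + f} = \sqrt{2 \left(-16\right) \left(-41 - 16\right) - \frac{1}{843}} = \sqrt{2 \left(-16\right) \left(-57\right) - \frac{1}{843}} = \sqrt{1824 - \frac{1}{843}} = \sqrt{\frac{1537631}{843}} = \frac{\sqrt{1296222933}}{843}$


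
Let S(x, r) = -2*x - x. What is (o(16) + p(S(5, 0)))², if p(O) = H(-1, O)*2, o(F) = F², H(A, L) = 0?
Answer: 65536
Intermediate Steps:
S(x, r) = -3*x
p(O) = 0 (p(O) = 0*2 = 0)
(o(16) + p(S(5, 0)))² = (16² + 0)² = (256 + 0)² = 256² = 65536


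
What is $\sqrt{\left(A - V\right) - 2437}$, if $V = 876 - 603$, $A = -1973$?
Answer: $i \sqrt{4683} \approx 68.432 i$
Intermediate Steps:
$V = 273$
$\sqrt{\left(A - V\right) - 2437} = \sqrt{\left(-1973 - 273\right) - 2437} = \sqrt{-2246 - 2437} = \sqrt{-4683} = i \sqrt{4683}$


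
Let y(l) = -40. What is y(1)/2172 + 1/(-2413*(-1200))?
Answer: -3217273/174701200 ≈ -0.018416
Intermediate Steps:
y(1)/2172 + 1/(-2413*(-1200)) = -40/2172 + 1/(-2413*(-1200)) = -40*1/2172 - 1/2413*(-1/1200) = -10/543 + 1/2895600 = -3217273/174701200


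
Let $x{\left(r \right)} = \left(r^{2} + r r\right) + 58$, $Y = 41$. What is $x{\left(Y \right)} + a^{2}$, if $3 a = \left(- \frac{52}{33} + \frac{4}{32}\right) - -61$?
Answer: $\frac{2392392721}{627264} \approx 3814.0$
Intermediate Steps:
$a = \frac{15721}{792}$ ($a = \frac{\left(- \frac{52}{33} + \frac{4}{32}\right) - -61}{3} = \frac{\left(\left(-52\right) \frac{1}{33} + 4 \cdot \frac{1}{32}\right) + 61}{3} = \frac{\left(- \frac{52}{33} + \frac{1}{8}\right) + 61}{3} = \frac{- \frac{383}{264} + 61}{3} = \frac{1}{3} \cdot \frac{15721}{264} = \frac{15721}{792} \approx 19.85$)
$x{\left(r \right)} = 58 + 2 r^{2}$ ($x{\left(r \right)} = \left(r^{2} + r^{2}\right) + 58 = 2 r^{2} + 58 = 58 + 2 r^{2}$)
$x{\left(Y \right)} + a^{2} = \left(58 + 2 \cdot 41^{2}\right) + \left(\frac{15721}{792}\right)^{2} = \left(58 + 2 \cdot 1681\right) + \frac{247149841}{627264} = \left(58 + 3362\right) + \frac{247149841}{627264} = 3420 + \frac{247149841}{627264} = \frac{2392392721}{627264}$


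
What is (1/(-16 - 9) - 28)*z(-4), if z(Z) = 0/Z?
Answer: 0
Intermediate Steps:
z(Z) = 0
(1/(-16 - 9) - 28)*z(-4) = (1/(-16 - 9) - 28)*0 = (1/(-25) - 28)*0 = (-1/25 - 28)*0 = -701/25*0 = 0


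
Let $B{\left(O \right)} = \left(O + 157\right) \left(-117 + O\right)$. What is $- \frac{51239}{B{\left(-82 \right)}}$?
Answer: $\frac{51239}{14925} \approx 3.4331$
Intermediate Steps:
$B{\left(O \right)} = \left(-117 + O\right) \left(157 + O\right)$ ($B{\left(O \right)} = \left(157 + O\right) \left(-117 + O\right) = \left(-117 + O\right) \left(157 + O\right)$)
$- \frac{51239}{B{\left(-82 \right)}} = - \frac{51239}{-18369 + \left(-82\right)^{2} + 40 \left(-82\right)} = - \frac{51239}{-18369 + 6724 - 3280} = - \frac{51239}{-14925} = \left(-51239\right) \left(- \frac{1}{14925}\right) = \frac{51239}{14925}$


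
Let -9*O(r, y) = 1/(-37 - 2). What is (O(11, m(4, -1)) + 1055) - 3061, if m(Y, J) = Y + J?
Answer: -704105/351 ≈ -2006.0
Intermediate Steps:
m(Y, J) = J + Y
O(r, y) = 1/351 (O(r, y) = -1/(9*(-37 - 2)) = -⅑/(-39) = -⅑*(-1/39) = 1/351)
(O(11, m(4, -1)) + 1055) - 3061 = (1/351 + 1055) - 3061 = 370306/351 - 3061 = -704105/351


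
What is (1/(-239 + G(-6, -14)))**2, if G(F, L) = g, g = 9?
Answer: 1/52900 ≈ 1.8904e-5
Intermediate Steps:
G(F, L) = 9
(1/(-239 + G(-6, -14)))**2 = (1/(-239 + 9))**2 = (1/(-230))**2 = (-1/230)**2 = 1/52900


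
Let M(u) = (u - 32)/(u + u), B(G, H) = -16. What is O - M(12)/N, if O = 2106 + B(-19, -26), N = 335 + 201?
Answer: 6721445/3216 ≈ 2090.0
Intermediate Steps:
N = 536
M(u) = (-32 + u)/(2*u) (M(u) = (-32 + u)/((2*u)) = (-32 + u)*(1/(2*u)) = (-32 + u)/(2*u))
O = 2090 (O = 2106 - 16 = 2090)
O - M(12)/N = 2090 - (½)*(-32 + 12)/12/536 = 2090 - (½)*(1/12)*(-20)/536 = 2090 - (-5)/(6*536) = 2090 - 1*(-5/3216) = 2090 + 5/3216 = 6721445/3216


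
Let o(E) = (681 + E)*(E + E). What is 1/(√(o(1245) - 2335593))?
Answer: √2460147/2460147 ≈ 0.00063756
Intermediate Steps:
o(E) = 2*E*(681 + E) (o(E) = (681 + E)*(2*E) = 2*E*(681 + E))
1/(√(o(1245) - 2335593)) = 1/(√(2*1245*(681 + 1245) - 2335593)) = 1/(√(2*1245*1926 - 2335593)) = 1/(√(4795740 - 2335593)) = 1/(√2460147) = √2460147/2460147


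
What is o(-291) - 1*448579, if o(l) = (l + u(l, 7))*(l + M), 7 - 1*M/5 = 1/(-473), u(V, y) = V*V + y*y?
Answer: -10436305304/473 ≈ -2.2064e+7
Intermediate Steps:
u(V, y) = V² + y²
M = 16560/473 (M = 35 - 5/(-473) = 35 - 5*(-1/473) = 35 + 5/473 = 16560/473 ≈ 35.011)
o(l) = (16560/473 + l)*(49 + l + l²) (o(l) = (l + (l² + 7²))*(l + 16560/473) = (l + (l² + 49))*(16560/473 + l) = (l + (49 + l²))*(16560/473 + l) = (49 + l + l²)*(16560/473 + l) = (16560/473 + l)*(49 + l + l²))
o(-291) - 1*448579 = (811440/473 + (-291)³ + (17033/473)*(-291)² + (39737/473)*(-291)) - 1*448579 = (811440/473 - 24642171 + (17033/473)*84681 - 11563467/473) - 448579 = (811440/473 - 24642171 + 1442371473/473 - 11563467/473) - 448579 = -10224127437/473 - 448579 = -10436305304/473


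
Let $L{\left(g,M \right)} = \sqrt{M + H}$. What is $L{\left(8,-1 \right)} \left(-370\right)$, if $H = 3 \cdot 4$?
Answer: $- 370 \sqrt{11} \approx -1227.2$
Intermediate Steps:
$H = 12$
$L{\left(g,M \right)} = \sqrt{12 + M}$ ($L{\left(g,M \right)} = \sqrt{M + 12} = \sqrt{12 + M}$)
$L{\left(8,-1 \right)} \left(-370\right) = \sqrt{12 - 1} \left(-370\right) = \sqrt{11} \left(-370\right) = - 370 \sqrt{11}$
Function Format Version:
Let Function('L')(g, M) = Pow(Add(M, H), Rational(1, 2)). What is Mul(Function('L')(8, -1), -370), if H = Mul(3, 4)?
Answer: Mul(-370, Pow(11, Rational(1, 2))) ≈ -1227.2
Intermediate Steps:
H = 12
Function('L')(g, M) = Pow(Add(12, M), Rational(1, 2)) (Function('L')(g, M) = Pow(Add(M, 12), Rational(1, 2)) = Pow(Add(12, M), Rational(1, 2)))
Mul(Function('L')(8, -1), -370) = Mul(Pow(Add(12, -1), Rational(1, 2)), -370) = Mul(Pow(11, Rational(1, 2)), -370) = Mul(-370, Pow(11, Rational(1, 2)))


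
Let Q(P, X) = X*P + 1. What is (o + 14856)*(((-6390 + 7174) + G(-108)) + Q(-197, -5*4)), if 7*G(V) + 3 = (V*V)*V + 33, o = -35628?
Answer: 25479080604/7 ≈ 3.6399e+9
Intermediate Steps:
Q(P, X) = 1 + P*X (Q(P, X) = P*X + 1 = 1 + P*X)
G(V) = 30/7 + V**3/7 (G(V) = -3/7 + ((V*V)*V + 33)/7 = -3/7 + (V**2*V + 33)/7 = -3/7 + (V**3 + 33)/7 = -3/7 + (33 + V**3)/7 = -3/7 + (33/7 + V**3/7) = 30/7 + V**3/7)
(o + 14856)*(((-6390 + 7174) + G(-108)) + Q(-197, -5*4)) = (-35628 + 14856)*(((-6390 + 7174) + (30/7 + (1/7)*(-108)**3)) + (1 - (-985)*4)) = -20772*((784 + (30/7 + (1/7)*(-1259712))) + (1 - 197*(-20))) = -20772*((784 + (30/7 - 1259712/7)) + (1 + 3940)) = -20772*((784 - 1259682/7) + 3941) = -20772*(-1254194/7 + 3941) = -20772*(-1226607/7) = 25479080604/7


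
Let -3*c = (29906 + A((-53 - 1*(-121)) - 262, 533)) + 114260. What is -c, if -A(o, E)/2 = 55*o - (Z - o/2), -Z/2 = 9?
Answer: 165664/3 ≈ 55221.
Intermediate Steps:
Z = -18 (Z = -2*9 = -18)
A(o, E) = -36 - 111*o (A(o, E) = -2*(55*o - (-18 - o/2)) = -2*(55*o + (18 + o/2)) = -2*(18 + 111*o/2) = -36 - 111*o)
c = -165664/3 (c = -((29906 + (-36 - 111*((-53 - 1*(-121)) - 262))) + 114260)/3 = -((29906 + (-36 - 111*((-53 + 121) - 262))) + 114260)/3 = -((29906 + (-36 - 111*(68 - 262))) + 114260)/3 = -((29906 + (-36 - 111*(-194))) + 114260)/3 = -((29906 + (-36 + 21534)) + 114260)/3 = -((29906 + 21498) + 114260)/3 = -(51404 + 114260)/3 = -1/3*165664 = -165664/3 ≈ -55221.)
-c = -1*(-165664/3) = 165664/3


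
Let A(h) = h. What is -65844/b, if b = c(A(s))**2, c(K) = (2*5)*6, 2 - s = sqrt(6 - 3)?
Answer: -1829/100 ≈ -18.290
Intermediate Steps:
s = 2 - sqrt(3) (s = 2 - sqrt(6 - 3) = 2 - sqrt(3) ≈ 0.26795)
c(K) = 60 (c(K) = 10*6 = 60)
b = 3600 (b = 60**2 = 3600)
-65844/b = -65844/3600 = -65844*1/3600 = -1829/100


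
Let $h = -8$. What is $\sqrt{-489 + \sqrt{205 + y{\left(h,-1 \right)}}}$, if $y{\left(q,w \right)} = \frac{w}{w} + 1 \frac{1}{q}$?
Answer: $\frac{\sqrt{-1956 + 3 \sqrt{366}}}{2} \approx 21.786 i$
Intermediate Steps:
$y{\left(q,w \right)} = 1 + \frac{1}{q}$
$\sqrt{-489 + \sqrt{205 + y{\left(h,-1 \right)}}} = \sqrt{-489 + \sqrt{205 + \frac{1 - 8}{-8}}} = \sqrt{-489 + \sqrt{205 - - \frac{7}{8}}} = \sqrt{-489 + \sqrt{205 + \frac{7}{8}}} = \sqrt{-489 + \sqrt{\frac{1647}{8}}} = \sqrt{-489 + \frac{3 \sqrt{366}}{4}}$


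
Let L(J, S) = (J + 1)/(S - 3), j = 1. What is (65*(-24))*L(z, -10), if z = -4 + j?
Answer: -240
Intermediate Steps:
z = -3 (z = -4 + 1 = -3)
L(J, S) = (1 + J)/(-3 + S)
(65*(-24))*L(z, -10) = (65*(-24))*((1 - 3)/(-3 - 10)) = -1560*(-2)/(-13) = -(-120)*(-2) = -1560*2/13 = -240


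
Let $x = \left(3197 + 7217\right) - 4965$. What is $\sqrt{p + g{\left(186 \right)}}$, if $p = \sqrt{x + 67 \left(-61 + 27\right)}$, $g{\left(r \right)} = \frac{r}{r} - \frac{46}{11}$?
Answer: $\frac{\sqrt{-385 + 121 \sqrt{3171}}}{11} \approx 7.289$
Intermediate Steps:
$g{\left(r \right)} = - \frac{35}{11}$ ($g{\left(r \right)} = 1 - \frac{46}{11} = - \frac{35}{11}$)
$x = 5449$ ($x = 10414 - 4965 = 5449$)
$p = \sqrt{3171}$ ($p = \sqrt{5449 + 67 \left(-61 + 27\right)} = \sqrt{5449 + 67 \left(-34\right)} = \sqrt{5449 - 2278} = \sqrt{3171} \approx 56.312$)
$\sqrt{p + g{\left(186 \right)}} = \sqrt{\sqrt{3171} - \frac{35}{11}} = \sqrt{- \frac{35}{11} + \sqrt{3171}}$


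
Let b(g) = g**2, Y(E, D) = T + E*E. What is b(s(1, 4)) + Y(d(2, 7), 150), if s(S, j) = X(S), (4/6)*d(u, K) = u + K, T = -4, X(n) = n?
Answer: 717/4 ≈ 179.25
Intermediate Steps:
d(u, K) = 3*K/2 + 3*u/2 (d(u, K) = 3*(u + K)/2 = 3*(K + u)/2 = 3*K/2 + 3*u/2)
Y(E, D) = -4 + E**2 (Y(E, D) = -4 + E*E = -4 + E**2)
s(S, j) = S
b(s(1, 4)) + Y(d(2, 7), 150) = 1**2 + (-4 + ((3/2)*7 + (3/2)*2)**2) = 1 + (-4 + (21/2 + 3)**2) = 1 + (-4 + (27/2)**2) = 1 + (-4 + 729/4) = 1 + 713/4 = 717/4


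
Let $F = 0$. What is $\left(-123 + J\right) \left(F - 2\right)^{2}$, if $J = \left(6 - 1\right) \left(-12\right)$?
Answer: $-732$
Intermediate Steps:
$J = -60$ ($J = 5 \left(-12\right) = -60$)
$\left(-123 + J\right) \left(F - 2\right)^{2} = \left(-123 - 60\right) \left(0 - 2\right)^{2} = - 183 \left(-2\right)^{2} = \left(-183\right) 4 = -732$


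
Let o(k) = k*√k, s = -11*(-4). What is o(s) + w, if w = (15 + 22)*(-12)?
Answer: -444 + 88*√11 ≈ -152.14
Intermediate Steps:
s = 44
w = -444 (w = 37*(-12) = -444)
o(k) = k^(3/2)
o(s) + w = 44^(3/2) - 444 = 88*√11 - 444 = -444 + 88*√11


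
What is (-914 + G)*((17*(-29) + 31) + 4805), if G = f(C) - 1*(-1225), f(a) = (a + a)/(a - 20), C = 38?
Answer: 12321091/9 ≈ 1.3690e+6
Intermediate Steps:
f(a) = 2*a/(-20 + a) (f(a) = (2*a)/(-20 + a) = 2*a/(-20 + a))
G = 11063/9 (G = 2*38/(-20 + 38) - 1*(-1225) = 2*38/18 + 1225 = 2*38*(1/18) + 1225 = 38/9 + 1225 = 11063/9 ≈ 1229.2)
(-914 + G)*((17*(-29) + 31) + 4805) = (-914 + 11063/9)*((17*(-29) + 31) + 4805) = 2837*((-493 + 31) + 4805)/9 = 2837*(-462 + 4805)/9 = (2837/9)*4343 = 12321091/9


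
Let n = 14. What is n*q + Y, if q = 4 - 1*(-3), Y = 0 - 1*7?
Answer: 91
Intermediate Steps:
Y = -7 (Y = 0 - 7 = -7)
q = 7 (q = 4 + 3 = 7)
n*q + Y = 14*7 - 7 = 98 - 7 = 91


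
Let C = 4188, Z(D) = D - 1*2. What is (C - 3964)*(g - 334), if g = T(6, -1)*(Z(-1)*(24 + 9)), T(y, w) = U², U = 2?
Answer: -163520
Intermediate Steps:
Z(D) = -2 + D (Z(D) = D - 2 = -2 + D)
T(y, w) = 4 (T(y, w) = 2² = 4)
g = -396 (g = 4*((-2 - 1)*(24 + 9)) = 4*(-3*33) = 4*(-99) = -396)
(C - 3964)*(g - 334) = (4188 - 3964)*(-396 - 334) = 224*(-730) = -163520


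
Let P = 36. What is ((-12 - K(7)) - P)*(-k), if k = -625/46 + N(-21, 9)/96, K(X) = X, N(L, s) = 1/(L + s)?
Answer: -19801265/26496 ≈ -747.33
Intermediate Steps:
k = -360023/26496 (k = -625/46 + 1/((-21 + 9)*96) = -625*1/46 + (1/96)/(-12) = -625/46 - 1/12*1/96 = -625/46 - 1/1152 = -360023/26496 ≈ -13.588)
((-12 - K(7)) - P)*(-k) = ((-12 - 1*7) - 1*36)*(-1*(-360023/26496)) = ((-12 - 7) - 36)*(360023/26496) = (-19 - 36)*(360023/26496) = -55*360023/26496 = -19801265/26496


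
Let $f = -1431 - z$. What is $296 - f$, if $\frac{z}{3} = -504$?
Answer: $215$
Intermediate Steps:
$z = -1512$ ($z = 3 \left(-504\right) = -1512$)
$f = 81$ ($f = -1431 - -1512 = -1431 + 1512 = 81$)
$296 - f = 296 - 81 = 215$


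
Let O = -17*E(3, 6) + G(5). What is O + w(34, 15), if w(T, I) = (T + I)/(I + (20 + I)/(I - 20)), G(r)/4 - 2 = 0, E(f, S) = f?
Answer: -295/8 ≈ -36.875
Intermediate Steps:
G(r) = 8 (G(r) = 8 + 4*0 = 8 + 0 = 8)
w(T, I) = (I + T)/(I + (20 + I)/(-20 + I))
O = -43 (O = -17*3 + 8 = -51 + 8 = -43)
O + w(34, 15) = -43 + (15² - 20*15 - 20*34 + 15*34)/(20 + 15² - 19*15) = -43 + (225 - 300 - 680 + 510)/(20 + 225 - 285) = -43 - 245/(-40) = -43 - 1/40*(-245) = -43 + 49/8 = -295/8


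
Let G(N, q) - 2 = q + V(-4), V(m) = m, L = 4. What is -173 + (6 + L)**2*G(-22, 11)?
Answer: 727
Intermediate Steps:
G(N, q) = -2 + q (G(N, q) = 2 + (q - 4) = 2 + (-4 + q) = -2 + q)
-173 + (6 + L)**2*G(-22, 11) = -173 + (6 + 4)**2*(-2 + 11) = -173 + 10**2*9 = -173 + 100*9 = -173 + 900 = 727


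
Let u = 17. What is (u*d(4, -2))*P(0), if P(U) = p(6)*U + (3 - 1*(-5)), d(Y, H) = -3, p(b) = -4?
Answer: -408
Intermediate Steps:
P(U) = 8 - 4*U (P(U) = -4*U + (3 - 1*(-5)) = -4*U + (3 + 5) = -4*U + 8 = 8 - 4*U)
(u*d(4, -2))*P(0) = (17*(-3))*(8 - 4*0) = -51*(8 + 0) = -51*8 = -408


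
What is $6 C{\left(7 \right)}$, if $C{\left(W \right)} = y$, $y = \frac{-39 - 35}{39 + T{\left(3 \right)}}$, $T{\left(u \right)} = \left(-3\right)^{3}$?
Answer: $-37$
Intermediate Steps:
$T{\left(u \right)} = -27$
$y = - \frac{37}{6}$ ($y = \frac{-39 - 35}{39 - 27} = - \frac{74}{12} = \left(-74\right) \frac{1}{12} = - \frac{37}{6} \approx -6.1667$)
$C{\left(W \right)} = - \frac{37}{6}$
$6 C{\left(7 \right)} = 6 \left(- \frac{37}{6}\right) = -37$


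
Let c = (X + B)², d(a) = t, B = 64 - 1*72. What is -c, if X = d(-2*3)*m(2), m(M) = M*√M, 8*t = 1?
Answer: -513/8 + 4*√2 ≈ -58.468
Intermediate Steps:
t = ⅛ (t = (⅛)*1 = ⅛ ≈ 0.12500)
B = -8 (B = 64 - 72 = -8)
d(a) = ⅛
m(M) = M^(3/2)
X = √2/4 (X = 2^(3/2)/8 = (2*√2)/8 = √2/4 ≈ 0.35355)
c = (-8 + √2/4)² (c = (√2/4 - 8)² = (-8 + √2/4)² ≈ 58.468)
-c = -(32 - √2)²/16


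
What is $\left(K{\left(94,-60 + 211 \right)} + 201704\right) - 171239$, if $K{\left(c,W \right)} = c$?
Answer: $30559$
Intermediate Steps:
$\left(K{\left(94,-60 + 211 \right)} + 201704\right) - 171239 = \left(94 + 201704\right) - 171239 = 201798 - 171239 = 30559$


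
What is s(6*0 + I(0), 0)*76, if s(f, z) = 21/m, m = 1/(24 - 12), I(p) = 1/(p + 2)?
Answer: 19152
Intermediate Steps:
I(p) = 1/(2 + p)
m = 1/12 ≈ 0.083333
s(f, z) = 252 (s(f, z) = 21/(1/12) = 21*12 = 252)
s(6*0 + I(0), 0)*76 = 252*76 = 19152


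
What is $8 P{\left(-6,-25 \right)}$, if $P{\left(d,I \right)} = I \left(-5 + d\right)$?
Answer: $2200$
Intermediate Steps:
$8 P{\left(-6,-25 \right)} = 8 \left(- 25 \left(-5 - 6\right)\right) = 8 \left(\left(-25\right) \left(-11\right)\right) = 8 \cdot 275 = 2200$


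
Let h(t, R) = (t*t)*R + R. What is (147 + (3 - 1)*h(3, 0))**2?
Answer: 21609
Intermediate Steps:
h(t, R) = R + R*t**2 (h(t, R) = t**2*R + R = R*t**2 + R = R + R*t**2)
(147 + (3 - 1)*h(3, 0))**2 = (147 + (3 - 1)*(0*(1 + 3**2)))**2 = (147 + 2*(0*(1 + 9)))**2 = (147 + 2*(0*10))**2 = (147 + 2*0)**2 = (147 + 0)**2 = 147**2 = 21609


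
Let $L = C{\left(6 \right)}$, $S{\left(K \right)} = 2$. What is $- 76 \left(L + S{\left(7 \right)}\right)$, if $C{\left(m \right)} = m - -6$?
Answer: $-1064$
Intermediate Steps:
$C{\left(m \right)} = 6 + m$ ($C{\left(m \right)} = m + 6 = 6 + m$)
$L = 12$ ($L = 6 + 6 = 12$)
$- 76 \left(L + S{\left(7 \right)}\right) = - 76 \left(12 + 2\right) = \left(-76\right) 14 = -1064$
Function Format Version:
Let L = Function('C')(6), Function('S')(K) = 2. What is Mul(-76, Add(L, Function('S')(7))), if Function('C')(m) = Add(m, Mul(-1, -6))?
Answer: -1064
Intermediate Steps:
Function('C')(m) = Add(6, m) (Function('C')(m) = Add(m, 6) = Add(6, m))
L = 12 (L = Add(6, 6) = 12)
Mul(-76, Add(L, Function('S')(7))) = Mul(-76, Add(12, 2)) = Mul(-76, 14) = -1064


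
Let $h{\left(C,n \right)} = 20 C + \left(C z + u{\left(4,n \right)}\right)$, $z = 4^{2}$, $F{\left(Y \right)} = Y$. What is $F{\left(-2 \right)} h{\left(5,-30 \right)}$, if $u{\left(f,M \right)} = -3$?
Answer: $-354$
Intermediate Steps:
$z = 16$
$h{\left(C,n \right)} = -3 + 36 C$ ($h{\left(C,n \right)} = 20 C + \left(C 16 - 3\right) = 20 C + \left(16 C - 3\right) = 20 C + \left(-3 + 16 C\right) = -3 + 36 C$)
$F{\left(-2 \right)} h{\left(5,-30 \right)} = - 2 \left(-3 + 36 \cdot 5\right) = - 2 \left(-3 + 180\right) = \left(-2\right) 177 = -354$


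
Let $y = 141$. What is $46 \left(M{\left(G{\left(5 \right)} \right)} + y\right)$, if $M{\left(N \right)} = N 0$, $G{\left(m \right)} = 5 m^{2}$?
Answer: $6486$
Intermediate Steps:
$M{\left(N \right)} = 0$
$46 \left(M{\left(G{\left(5 \right)} \right)} + y\right) = 46 \left(0 + 141\right) = 46 \cdot 141 = 6486$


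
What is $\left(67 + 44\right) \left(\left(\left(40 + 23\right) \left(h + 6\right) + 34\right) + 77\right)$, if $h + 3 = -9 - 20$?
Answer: $-169497$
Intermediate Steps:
$h = -32$ ($h = -3 - 29 = -32$)
$\left(67 + 44\right) \left(\left(\left(40 + 23\right) \left(h + 6\right) + 34\right) + 77\right) = \left(67 + 44\right) \left(\left(\left(40 + 23\right) \left(-32 + 6\right) + 34\right) + 77\right) = 111 \left(\left(63 \left(-26\right) + 34\right) + 77\right) = 111 \left(\left(-1638 + 34\right) + 77\right) = 111 \left(-1604 + 77\right) = 111 \left(-1527\right) = -169497$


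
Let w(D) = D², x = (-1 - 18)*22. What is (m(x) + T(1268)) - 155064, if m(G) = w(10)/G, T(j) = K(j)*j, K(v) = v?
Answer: 303626790/209 ≈ 1.4528e+6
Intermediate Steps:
x = -418 (x = -19*22 = -418)
T(j) = j² (T(j) = j*j = j²)
m(G) = 100/G (m(G) = 10²/G = 100/G)
(m(x) + T(1268)) - 155064 = (100/(-418) + 1268²) - 155064 = (100*(-1/418) + 1607824) - 155064 = (-50/209 + 1607824) - 155064 = 336035166/209 - 155064 = 303626790/209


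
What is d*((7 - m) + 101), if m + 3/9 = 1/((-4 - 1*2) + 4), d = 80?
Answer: 26120/3 ≈ 8706.7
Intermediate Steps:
m = -5/6 (m = -1/3 + 1/((-4 - 1*2) + 4) = -1/3 + 1/((-4 - 2) + 4) = -1/3 + 1/(-6 + 4) = -1/3 + 1/(-2) = -1/3 - 1/2 = -5/6 ≈ -0.83333)
d*((7 - m) + 101) = 80*((7 - 1*(-5/6)) + 101) = 80*((7 + 5/6) + 101) = 80*(47/6 + 101) = 80*(653/6) = 26120/3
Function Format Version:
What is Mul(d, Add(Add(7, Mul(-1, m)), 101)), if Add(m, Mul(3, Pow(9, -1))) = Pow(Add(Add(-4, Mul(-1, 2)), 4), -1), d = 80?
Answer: Rational(26120, 3) ≈ 8706.7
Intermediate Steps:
m = Rational(-5, 6) (m = Add(Rational(-1, 3), Pow(Add(Add(-4, Mul(-1, 2)), 4), -1)) = Add(Rational(-1, 3), Pow(Add(Add(-4, -2), 4), -1)) = Add(Rational(-1, 3), Pow(Add(-6, 4), -1)) = Add(Rational(-1, 3), Pow(-2, -1)) = Add(Rational(-1, 3), Rational(-1, 2)) = Rational(-5, 6) ≈ -0.83333)
Mul(d, Add(Add(7, Mul(-1, m)), 101)) = Mul(80, Add(Add(7, Mul(-1, Rational(-5, 6))), 101)) = Mul(80, Add(Add(7, Rational(5, 6)), 101)) = Mul(80, Add(Rational(47, 6), 101)) = Mul(80, Rational(653, 6)) = Rational(26120, 3)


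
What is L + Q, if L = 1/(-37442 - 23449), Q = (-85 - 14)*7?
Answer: -42197464/60891 ≈ -693.00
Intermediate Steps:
Q = -693 (Q = -99*7 = -693)
L = -1/60891 (L = 1/(-60891) = -1/60891 ≈ -1.6423e-5)
L + Q = -1/60891 - 693 = -42197464/60891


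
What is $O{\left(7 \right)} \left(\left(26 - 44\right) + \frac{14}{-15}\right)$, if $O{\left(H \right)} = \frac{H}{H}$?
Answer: $- \frac{284}{15} \approx -18.933$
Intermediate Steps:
$O{\left(H \right)} = 1$
$O{\left(7 \right)} \left(\left(26 - 44\right) + \frac{14}{-15}\right) = 1 \left(\left(26 - 44\right) + \frac{14}{-15}\right) = 1 \left(\left(26 - 44\right) + 14 \left(- \frac{1}{15}\right)\right) = 1 \left(-18 - \frac{14}{15}\right) = 1 \left(- \frac{284}{15}\right) = - \frac{284}{15}$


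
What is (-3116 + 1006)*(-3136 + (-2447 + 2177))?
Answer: 7186660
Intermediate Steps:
(-3116 + 1006)*(-3136 + (-2447 + 2177)) = -2110*(-3136 - 270) = -2110*(-3406) = 7186660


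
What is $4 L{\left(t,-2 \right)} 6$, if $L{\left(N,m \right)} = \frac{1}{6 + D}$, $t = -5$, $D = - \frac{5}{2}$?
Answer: $\frac{48}{7} \approx 6.8571$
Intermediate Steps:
$D = - \frac{5}{2}$ ($D = \left(-5\right) \frac{1}{2} = - \frac{5}{2} \approx -2.5$)
$L{\left(N,m \right)} = \frac{2}{7}$ ($L{\left(N,m \right)} = \frac{1}{6 - \frac{5}{2}} = \frac{1}{\frac{7}{2}} = \frac{2}{7}$)
$4 L{\left(t,-2 \right)} 6 = 4 \cdot \frac{2}{7} \cdot 6 = \frac{8}{7} \cdot 6 = \frac{48}{7}$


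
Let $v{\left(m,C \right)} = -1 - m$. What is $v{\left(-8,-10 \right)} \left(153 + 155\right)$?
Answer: $2156$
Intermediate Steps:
$v{\left(-8,-10 \right)} \left(153 + 155\right) = \left(-1 - -8\right) \left(153 + 155\right) = \left(-1 + 8\right) 308 = 7 \cdot 308 = 2156$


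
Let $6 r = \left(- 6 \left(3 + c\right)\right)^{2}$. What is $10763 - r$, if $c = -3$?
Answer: $10763$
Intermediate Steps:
$r = 0$ ($r = \frac{\left(- 6 \left(3 - 3\right)\right)^{2}}{6} = \frac{\left(\left(-6\right) 0\right)^{2}}{6} = \frac{0^{2}}{6} = \frac{1}{6} \cdot 0 = 0$)
$10763 - r = 10763 - 0 = 10763 + 0 = 10763$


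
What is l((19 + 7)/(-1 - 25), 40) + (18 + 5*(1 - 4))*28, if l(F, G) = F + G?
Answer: 123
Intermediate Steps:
l((19 + 7)/(-1 - 25), 40) + (18 + 5*(1 - 4))*28 = ((19 + 7)/(-1 - 25) + 40) + (18 + 5*(1 - 4))*28 = (26/(-26) + 40) + (18 + 5*(-3))*28 = (26*(-1/26) + 40) + (18 - 15)*28 = (-1 + 40) + 3*28 = 39 + 84 = 123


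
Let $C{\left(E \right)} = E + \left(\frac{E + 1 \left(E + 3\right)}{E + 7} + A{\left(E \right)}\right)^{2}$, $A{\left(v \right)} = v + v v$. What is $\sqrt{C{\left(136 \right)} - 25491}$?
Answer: $\frac{\sqrt{58676417086}}{13} \approx 18633.0$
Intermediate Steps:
$A{\left(v \right)} = v + v^{2}$
$C{\left(E \right)} = E + \left(E \left(1 + E\right) + \frac{3 + 2 E}{7 + E}\right)^{2}$ ($C{\left(E \right)} = E + \left(\frac{E + 1 \left(E + 3\right)}{E + 7} + E \left(1 + E\right)\right)^{2} = E + \left(\frac{E + 1 \left(3 + E\right)}{7 + E} + E \left(1 + E\right)\right)^{2} = E + \left(\frac{E + \left(3 + E\right)}{7 + E} + E \left(1 + E\right)\right)^{2} = E + \left(\frac{3 + 2 E}{7 + E} + E \left(1 + E\right)\right)^{2} = E + \left(E \left(1 + E\right) + \frac{3 + 2 E}{7 + E}\right)^{2}$)
$\sqrt{C{\left(136 \right)} - 25491} = \sqrt{\left(136 + \frac{\left(3 + 136^{3} + 8 \cdot 136^{2} + 9 \cdot 136\right)^{2}}{\left(7 + 136\right)^{2}}\right) - 25491} = \sqrt{\left(136 + \frac{\left(3 + 2515456 + 8 \cdot 18496 + 1224\right)^{2}}{20449}\right) - 25491} = \sqrt{\left(136 + \frac{\left(3 + 2515456 + 147968 + 1224\right)^{2}}{20449}\right) - 25491} = \sqrt{\left(136 + \frac{2664651^{2}}{20449}\right) - 25491} = \sqrt{\left(136 + \frac{1}{20449} \cdot 7100364951801\right) - 25491} = \sqrt{\left(136 + \frac{58680702081}{169}\right) - 25491} = \sqrt{\frac{58680725065}{169} - 25491} = \sqrt{\frac{58676417086}{169}} = \frac{\sqrt{58676417086}}{13}$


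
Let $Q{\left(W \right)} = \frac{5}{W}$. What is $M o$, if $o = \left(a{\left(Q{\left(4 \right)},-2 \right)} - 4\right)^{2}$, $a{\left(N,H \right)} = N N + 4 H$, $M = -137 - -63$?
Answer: $- \frac{1031893}{128} \approx -8061.7$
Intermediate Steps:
$M = -74$ ($M = -137 + 63 = -74$)
$a{\left(N,H \right)} = N^{2} + 4 H$
$o = \frac{27889}{256}$ ($o = \left(\left(\left(\frac{5}{4}\right)^{2} + 4 \left(-2\right)\right) - 4\right)^{2} = \left(\left(\left(5 \cdot \frac{1}{4}\right)^{2} - 8\right) - 4\right)^{2} = \left(\left(\left(\frac{5}{4}\right)^{2} - 8\right) - 4\right)^{2} = \left(\left(\frac{25}{16} - 8\right) - 4\right)^{2} = \left(- \frac{103}{16} - 4\right)^{2} = \left(- \frac{167}{16}\right)^{2} = \frac{27889}{256} \approx 108.94$)
$M o = \left(-74\right) \frac{27889}{256} = - \frac{1031893}{128}$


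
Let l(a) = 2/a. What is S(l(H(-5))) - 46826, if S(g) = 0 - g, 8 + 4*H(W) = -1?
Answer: -421426/9 ≈ -46825.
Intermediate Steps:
H(W) = -9/4 (H(W) = -2 + (¼)*(-1) = -2 - ¼ = -9/4)
S(g) = -g
S(l(H(-5))) - 46826 = -2/(-9/4) - 46826 = -2*(-4)/9 - 46826 = -1*(-8/9) - 46826 = 8/9 - 46826 = -421426/9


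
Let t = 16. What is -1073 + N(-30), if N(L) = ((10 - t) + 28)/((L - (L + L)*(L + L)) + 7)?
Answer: -3887501/3623 ≈ -1073.0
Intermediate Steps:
N(L) = 22/(7 + L - 4*L²) (N(L) = ((10 - 1*16) + 28)/((L - (L + L)*(L + L)) + 7) = ((10 - 16) + 28)/((L - 2*L*2*L) + 7) = (-6 + 28)/((L - 4*L²) + 7) = 22/((L - 4*L²) + 7) = 22/(7 + L - 4*L²))
-1073 + N(-30) = -1073 + 22/(7 - 30 - 4*(-30)²) = -1073 + 22/(7 - 30 - 4*900) = -1073 + 22/(7 - 30 - 3600) = -1073 + 22/(-3623) = -1073 + 22*(-1/3623) = -1073 - 22/3623 = -3887501/3623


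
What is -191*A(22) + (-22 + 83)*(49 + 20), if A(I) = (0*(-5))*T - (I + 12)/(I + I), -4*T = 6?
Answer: 95845/22 ≈ 4356.6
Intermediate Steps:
T = -3/2 (T = -¼*6 = -3/2 ≈ -1.5000)
A(I) = -(12 + I)/(2*I) (A(I) = (0*(-5))*(-3/2) - (I + 12)/(I + I) = 0*(-3/2) - (12 + I)/(2*I) = 0 - (12 + I)*1/(2*I) = 0 - (12 + I)/(2*I) = -(12 + I)/(2*I))
-191*A(22) + (-22 + 83)*(49 + 20) = -191*(-12 - 1*22)/(2*22) + (-22 + 83)*(49 + 20) = -191*(-12 - 22)/(2*22) + 61*69 = -191*(-34)/(2*22) + 4209 = -191*(-17/22) + 4209 = 3247/22 + 4209 = 95845/22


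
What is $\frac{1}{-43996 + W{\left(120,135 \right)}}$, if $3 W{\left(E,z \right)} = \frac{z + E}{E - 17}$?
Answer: $- \frac{103}{4531503} \approx -2.273 \cdot 10^{-5}$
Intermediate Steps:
$W{\left(E,z \right)} = \frac{E + z}{3 \left(-17 + E\right)}$ ($W{\left(E,z \right)} = \frac{\left(z + E\right) \frac{1}{E - 17}}{3} = \frac{\left(E + z\right) \frac{1}{-17 + E}}{3} = \frac{\frac{1}{-17 + E} \left(E + z\right)}{3} = \frac{E + z}{3 \left(-17 + E\right)}$)
$\frac{1}{-43996 + W{\left(120,135 \right)}} = \frac{1}{-43996 + \frac{120 + 135}{3 \left(-17 + 120\right)}} = \frac{1}{-43996 + \frac{1}{3} \cdot \frac{1}{103} \cdot 255} = \frac{1}{-43996 + \frac{85}{103}} = \frac{1}{- \frac{4531503}{103}} = - \frac{103}{4531503}$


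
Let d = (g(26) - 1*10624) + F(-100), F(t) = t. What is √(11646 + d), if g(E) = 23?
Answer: 3*√105 ≈ 30.741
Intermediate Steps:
d = -10701 (d = (23 - 1*10624) - 100 = (23 - 10624) - 100 = -10601 - 100 = -10701)
√(11646 + d) = √(11646 - 10701) = √945 = 3*√105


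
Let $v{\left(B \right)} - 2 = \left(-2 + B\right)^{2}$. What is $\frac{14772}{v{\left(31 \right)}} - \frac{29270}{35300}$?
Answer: $\frac{16559233}{991930} \approx 16.694$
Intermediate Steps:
$v{\left(B \right)} = 2 + \left(-2 + B\right)^{2}$
$\frac{14772}{v{\left(31 \right)}} - \frac{29270}{35300} = \frac{14772}{2 + \left(-2 + 31\right)^{2}} - \frac{29270}{35300} = \frac{14772}{2 + 29^{2}} - \frac{2927}{3530} = \frac{14772}{2 + 841} - \frac{2927}{3530} = \frac{14772}{843} - \frac{2927}{3530} = 14772 \cdot \frac{1}{843} - \frac{2927}{3530} = \frac{4924}{281} - \frac{2927}{3530} = \frac{16559233}{991930}$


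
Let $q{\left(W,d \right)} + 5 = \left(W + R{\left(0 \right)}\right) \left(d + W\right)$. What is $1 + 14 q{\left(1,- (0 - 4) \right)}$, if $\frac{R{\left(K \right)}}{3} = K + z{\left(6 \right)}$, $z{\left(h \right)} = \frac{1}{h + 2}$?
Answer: $\frac{109}{4} \approx 27.25$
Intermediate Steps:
$z{\left(h \right)} = \frac{1}{2 + h}$
$R{\left(K \right)} = \frac{3}{8} + 3 K$ ($R{\left(K \right)} = 3 \left(K + \frac{1}{2 + 6}\right) = 3 \left(K + \frac{1}{8}\right) = 3 \left(\frac{1}{8} + K\right) = \frac{3}{8} + 3 K$)
$q{\left(W,d \right)} = -5 + \left(\frac{3}{8} + W\right) \left(W + d\right)$ ($q{\left(W,d \right)} = -5 + \left(W + \left(\frac{3}{8} + 3 \cdot 0\right)\right) \left(d + W\right) = -5 + \left(W + \left(\frac{3}{8} + 0\right)\right) \left(W + d\right) = -5 + \left(W + \frac{3}{8}\right) \left(W + d\right) = -5 + \left(\frac{3}{8} + W\right) \left(W + d\right)$)
$1 + 14 q{\left(1,- (0 - 4) \right)} = 1 + 14 \left(-5 + 1^{2} + \frac{3}{8} \cdot 1 + \frac{3 \left(- (0 - 4)\right)}{8} + 1 \left(- (0 - 4)\right)\right) = 1 + 14 \left(-5 + 1 + \frac{3}{8} + \frac{3 \left(\left(-1\right) \left(-4\right)\right)}{8} + 1 \left(\left(-1\right) \left(-4\right)\right)\right) = 1 + 14 \left(-5 + 1 + \frac{3}{8} + \frac{3}{8} \cdot 4 + 1 \cdot 4\right) = 1 + 14 \left(-5 + 1 + \frac{3}{8} + \frac{3}{2} + 4\right) = 1 + 14 \cdot \frac{15}{8} = 1 + \frac{105}{4} = \frac{109}{4}$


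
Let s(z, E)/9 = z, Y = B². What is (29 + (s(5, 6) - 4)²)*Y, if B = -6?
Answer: 61560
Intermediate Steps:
Y = 36 (Y = (-6)² = 36)
s(z, E) = 9*z
(29 + (s(5, 6) - 4)²)*Y = (29 + (9*5 - 4)²)*36 = (29 + (45 - 4)²)*36 = (29 + 41²)*36 = (29 + 1681)*36 = 1710*36 = 61560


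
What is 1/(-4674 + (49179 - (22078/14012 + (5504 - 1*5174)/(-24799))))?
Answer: 173741794/7732107097789 ≈ 2.2470e-5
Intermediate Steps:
1/(-4674 + (49179 - (22078/14012 + (5504 - 1*5174)/(-24799)))) = 1/(-4674 + (49179 - (22078*(1/14012) + (5504 - 5174)*(-1/24799)))) = 1/(-4674 + (49179 - (11039/7006 + 330*(-1/24799)))) = 1/(-4674 + (49179 - (11039/7006 - 330/24799))) = 1/(-4674 + (49179 - 1*271444181/173741794)) = 1/(-4674 + (49179 - 271444181/173741794)) = 1/(-4674 + 8544176242945/173741794) = 1/(7732107097789/173741794) = 173741794/7732107097789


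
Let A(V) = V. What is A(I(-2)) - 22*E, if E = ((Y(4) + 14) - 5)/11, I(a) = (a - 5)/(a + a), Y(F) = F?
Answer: -97/4 ≈ -24.250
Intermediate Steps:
I(a) = (-5 + a)/(2*a) (I(a) = (-5 + a)/((2*a)) = (-5 + a)*(1/(2*a)) = (-5 + a)/(2*a))
E = 13/11 (E = ((4 + 14) - 5)/11 = (18 - 5)*(1/11) = 13*(1/11) = 13/11 ≈ 1.1818)
A(I(-2)) - 22*E = (½)*(-5 - 2)/(-2) - 22*13/11 = (½)*(-½)*(-7) - 26 = 7/4 - 26 = -97/4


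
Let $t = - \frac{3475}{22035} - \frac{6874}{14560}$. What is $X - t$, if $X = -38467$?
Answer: $- \frac{13561703471}{352560} \approx -38466.0$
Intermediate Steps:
$t = - \frac{222049}{352560}$ ($t = \left(-3475\right) \frac{1}{22035} - \frac{491}{1040} = - \frac{695}{4407} - \frac{491}{1040} = - \frac{222049}{352560} \approx -0.62982$)
$X - t = -38467 - - \frac{222049}{352560} = -38467 + \frac{222049}{352560} = - \frac{13561703471}{352560}$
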